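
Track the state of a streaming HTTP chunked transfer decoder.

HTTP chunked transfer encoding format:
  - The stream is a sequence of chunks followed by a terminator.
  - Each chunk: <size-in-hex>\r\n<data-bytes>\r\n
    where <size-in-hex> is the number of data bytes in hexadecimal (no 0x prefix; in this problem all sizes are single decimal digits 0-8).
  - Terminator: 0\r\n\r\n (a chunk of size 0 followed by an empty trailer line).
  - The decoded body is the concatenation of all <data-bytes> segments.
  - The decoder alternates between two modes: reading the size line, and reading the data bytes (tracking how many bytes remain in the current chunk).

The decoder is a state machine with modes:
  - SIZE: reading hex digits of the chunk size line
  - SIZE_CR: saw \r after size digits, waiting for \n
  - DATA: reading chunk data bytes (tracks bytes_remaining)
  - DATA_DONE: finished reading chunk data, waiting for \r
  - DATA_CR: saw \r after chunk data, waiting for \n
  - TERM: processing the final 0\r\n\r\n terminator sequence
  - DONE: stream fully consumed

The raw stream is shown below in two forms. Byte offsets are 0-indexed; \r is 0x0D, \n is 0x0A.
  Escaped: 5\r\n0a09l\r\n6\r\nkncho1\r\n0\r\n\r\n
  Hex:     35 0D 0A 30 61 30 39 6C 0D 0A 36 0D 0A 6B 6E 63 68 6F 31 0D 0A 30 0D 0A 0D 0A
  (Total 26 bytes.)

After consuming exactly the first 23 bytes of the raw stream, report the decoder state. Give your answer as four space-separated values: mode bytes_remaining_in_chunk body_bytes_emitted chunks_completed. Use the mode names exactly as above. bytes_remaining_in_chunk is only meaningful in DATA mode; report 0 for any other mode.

Answer: SIZE_CR 0 11 2

Derivation:
Byte 0 = '5': mode=SIZE remaining=0 emitted=0 chunks_done=0
Byte 1 = 0x0D: mode=SIZE_CR remaining=0 emitted=0 chunks_done=0
Byte 2 = 0x0A: mode=DATA remaining=5 emitted=0 chunks_done=0
Byte 3 = '0': mode=DATA remaining=4 emitted=1 chunks_done=0
Byte 4 = 'a': mode=DATA remaining=3 emitted=2 chunks_done=0
Byte 5 = '0': mode=DATA remaining=2 emitted=3 chunks_done=0
Byte 6 = '9': mode=DATA remaining=1 emitted=4 chunks_done=0
Byte 7 = 'l': mode=DATA_DONE remaining=0 emitted=5 chunks_done=0
Byte 8 = 0x0D: mode=DATA_CR remaining=0 emitted=5 chunks_done=0
Byte 9 = 0x0A: mode=SIZE remaining=0 emitted=5 chunks_done=1
Byte 10 = '6': mode=SIZE remaining=0 emitted=5 chunks_done=1
Byte 11 = 0x0D: mode=SIZE_CR remaining=0 emitted=5 chunks_done=1
Byte 12 = 0x0A: mode=DATA remaining=6 emitted=5 chunks_done=1
Byte 13 = 'k': mode=DATA remaining=5 emitted=6 chunks_done=1
Byte 14 = 'n': mode=DATA remaining=4 emitted=7 chunks_done=1
Byte 15 = 'c': mode=DATA remaining=3 emitted=8 chunks_done=1
Byte 16 = 'h': mode=DATA remaining=2 emitted=9 chunks_done=1
Byte 17 = 'o': mode=DATA remaining=1 emitted=10 chunks_done=1
Byte 18 = '1': mode=DATA_DONE remaining=0 emitted=11 chunks_done=1
Byte 19 = 0x0D: mode=DATA_CR remaining=0 emitted=11 chunks_done=1
Byte 20 = 0x0A: mode=SIZE remaining=0 emitted=11 chunks_done=2
Byte 21 = '0': mode=SIZE remaining=0 emitted=11 chunks_done=2
Byte 22 = 0x0D: mode=SIZE_CR remaining=0 emitted=11 chunks_done=2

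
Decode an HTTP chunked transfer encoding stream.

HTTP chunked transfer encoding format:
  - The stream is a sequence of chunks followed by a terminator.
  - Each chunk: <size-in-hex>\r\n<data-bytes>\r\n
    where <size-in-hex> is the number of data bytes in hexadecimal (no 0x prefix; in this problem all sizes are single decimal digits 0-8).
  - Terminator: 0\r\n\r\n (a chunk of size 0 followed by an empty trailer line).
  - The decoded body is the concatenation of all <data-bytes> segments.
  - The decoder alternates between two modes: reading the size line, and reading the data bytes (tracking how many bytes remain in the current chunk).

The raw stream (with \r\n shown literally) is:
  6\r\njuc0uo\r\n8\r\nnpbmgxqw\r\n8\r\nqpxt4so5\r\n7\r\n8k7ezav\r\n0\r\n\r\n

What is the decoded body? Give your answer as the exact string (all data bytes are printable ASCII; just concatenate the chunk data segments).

Answer: juc0uonpbmgxqwqpxt4so58k7ezav

Derivation:
Chunk 1: stream[0..1]='6' size=0x6=6, data at stream[3..9]='juc0uo' -> body[0..6], body so far='juc0uo'
Chunk 2: stream[11..12]='8' size=0x8=8, data at stream[14..22]='npbmgxqw' -> body[6..14], body so far='juc0uonpbmgxqw'
Chunk 3: stream[24..25]='8' size=0x8=8, data at stream[27..35]='qpxt4so5' -> body[14..22], body so far='juc0uonpbmgxqwqpxt4so5'
Chunk 4: stream[37..38]='7' size=0x7=7, data at stream[40..47]='8k7ezav' -> body[22..29], body so far='juc0uonpbmgxqwqpxt4so58k7ezav'
Chunk 5: stream[49..50]='0' size=0 (terminator). Final body='juc0uonpbmgxqwqpxt4so58k7ezav' (29 bytes)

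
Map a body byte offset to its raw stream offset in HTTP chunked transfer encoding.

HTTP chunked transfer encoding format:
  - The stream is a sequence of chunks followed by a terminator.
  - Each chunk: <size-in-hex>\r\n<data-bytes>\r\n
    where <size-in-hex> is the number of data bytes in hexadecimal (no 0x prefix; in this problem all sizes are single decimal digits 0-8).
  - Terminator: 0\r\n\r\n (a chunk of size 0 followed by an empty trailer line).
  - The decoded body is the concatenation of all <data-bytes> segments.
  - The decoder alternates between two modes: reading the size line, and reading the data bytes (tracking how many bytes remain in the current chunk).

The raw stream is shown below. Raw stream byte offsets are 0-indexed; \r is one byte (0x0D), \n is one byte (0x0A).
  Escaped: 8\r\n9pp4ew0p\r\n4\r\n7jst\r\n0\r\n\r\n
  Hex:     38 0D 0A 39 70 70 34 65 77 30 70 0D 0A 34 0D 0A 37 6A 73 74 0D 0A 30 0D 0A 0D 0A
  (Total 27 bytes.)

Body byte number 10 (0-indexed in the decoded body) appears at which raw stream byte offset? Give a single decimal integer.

Chunk 1: stream[0..1]='8' size=0x8=8, data at stream[3..11]='9pp4ew0p' -> body[0..8], body so far='9pp4ew0p'
Chunk 2: stream[13..14]='4' size=0x4=4, data at stream[16..20]='7jst' -> body[8..12], body so far='9pp4ew0p7jst'
Chunk 3: stream[22..23]='0' size=0 (terminator). Final body='9pp4ew0p7jst' (12 bytes)
Body byte 10 at stream offset 18

Answer: 18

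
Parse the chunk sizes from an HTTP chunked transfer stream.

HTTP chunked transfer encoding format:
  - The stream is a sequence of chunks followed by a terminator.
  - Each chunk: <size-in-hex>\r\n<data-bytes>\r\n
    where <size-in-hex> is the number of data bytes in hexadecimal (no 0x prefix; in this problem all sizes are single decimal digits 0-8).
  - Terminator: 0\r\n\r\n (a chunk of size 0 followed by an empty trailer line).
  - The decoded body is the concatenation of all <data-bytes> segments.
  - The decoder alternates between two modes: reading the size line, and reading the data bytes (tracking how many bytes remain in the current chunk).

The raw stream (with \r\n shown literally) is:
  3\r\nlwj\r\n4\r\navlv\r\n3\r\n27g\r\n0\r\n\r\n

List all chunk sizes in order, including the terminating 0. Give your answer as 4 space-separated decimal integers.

Answer: 3 4 3 0

Derivation:
Chunk 1: stream[0..1]='3' size=0x3=3, data at stream[3..6]='lwj' -> body[0..3], body so far='lwj'
Chunk 2: stream[8..9]='4' size=0x4=4, data at stream[11..15]='avlv' -> body[3..7], body so far='lwjavlv'
Chunk 3: stream[17..18]='3' size=0x3=3, data at stream[20..23]='27g' -> body[7..10], body so far='lwjavlv27g'
Chunk 4: stream[25..26]='0' size=0 (terminator). Final body='lwjavlv27g' (10 bytes)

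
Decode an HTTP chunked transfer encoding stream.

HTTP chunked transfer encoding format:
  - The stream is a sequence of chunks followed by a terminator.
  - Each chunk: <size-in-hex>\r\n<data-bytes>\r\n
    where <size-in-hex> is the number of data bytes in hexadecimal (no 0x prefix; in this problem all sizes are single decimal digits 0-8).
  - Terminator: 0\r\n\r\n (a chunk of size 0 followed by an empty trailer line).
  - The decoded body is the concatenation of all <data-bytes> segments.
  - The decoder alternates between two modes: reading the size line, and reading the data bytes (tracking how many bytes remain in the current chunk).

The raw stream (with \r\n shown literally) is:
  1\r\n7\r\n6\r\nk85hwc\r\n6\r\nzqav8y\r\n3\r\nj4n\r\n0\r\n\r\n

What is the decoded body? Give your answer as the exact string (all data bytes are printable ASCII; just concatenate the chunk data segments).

Answer: 7k85hwczqav8yj4n

Derivation:
Chunk 1: stream[0..1]='1' size=0x1=1, data at stream[3..4]='7' -> body[0..1], body so far='7'
Chunk 2: stream[6..7]='6' size=0x6=6, data at stream[9..15]='k85hwc' -> body[1..7], body so far='7k85hwc'
Chunk 3: stream[17..18]='6' size=0x6=6, data at stream[20..26]='zqav8y' -> body[7..13], body so far='7k85hwczqav8y'
Chunk 4: stream[28..29]='3' size=0x3=3, data at stream[31..34]='j4n' -> body[13..16], body so far='7k85hwczqav8yj4n'
Chunk 5: stream[36..37]='0' size=0 (terminator). Final body='7k85hwczqav8yj4n' (16 bytes)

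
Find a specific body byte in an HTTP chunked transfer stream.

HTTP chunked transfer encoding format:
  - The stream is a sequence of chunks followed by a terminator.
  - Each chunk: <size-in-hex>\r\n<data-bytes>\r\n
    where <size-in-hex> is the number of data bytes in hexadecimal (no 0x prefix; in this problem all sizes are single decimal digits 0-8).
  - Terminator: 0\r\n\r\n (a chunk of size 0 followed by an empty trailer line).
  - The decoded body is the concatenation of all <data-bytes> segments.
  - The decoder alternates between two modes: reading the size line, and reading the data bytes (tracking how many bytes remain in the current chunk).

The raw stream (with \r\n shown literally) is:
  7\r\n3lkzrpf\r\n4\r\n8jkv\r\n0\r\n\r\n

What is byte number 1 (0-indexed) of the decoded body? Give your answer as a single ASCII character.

Chunk 1: stream[0..1]='7' size=0x7=7, data at stream[3..10]='3lkzrpf' -> body[0..7], body so far='3lkzrpf'
Chunk 2: stream[12..13]='4' size=0x4=4, data at stream[15..19]='8jkv' -> body[7..11], body so far='3lkzrpf8jkv'
Chunk 3: stream[21..22]='0' size=0 (terminator). Final body='3lkzrpf8jkv' (11 bytes)
Body byte 1 = 'l'

Answer: l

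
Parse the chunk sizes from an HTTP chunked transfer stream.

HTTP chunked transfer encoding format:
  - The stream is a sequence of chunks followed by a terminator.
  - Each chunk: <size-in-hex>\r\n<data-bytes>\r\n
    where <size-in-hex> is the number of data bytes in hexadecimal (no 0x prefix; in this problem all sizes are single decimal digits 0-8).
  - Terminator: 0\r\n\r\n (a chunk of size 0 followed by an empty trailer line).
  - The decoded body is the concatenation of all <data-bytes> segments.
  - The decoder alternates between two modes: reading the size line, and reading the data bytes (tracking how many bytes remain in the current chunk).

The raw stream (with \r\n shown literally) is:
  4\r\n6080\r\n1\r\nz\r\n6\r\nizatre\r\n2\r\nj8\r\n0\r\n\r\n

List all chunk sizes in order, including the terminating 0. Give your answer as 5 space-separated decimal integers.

Chunk 1: stream[0..1]='4' size=0x4=4, data at stream[3..7]='6080' -> body[0..4], body so far='6080'
Chunk 2: stream[9..10]='1' size=0x1=1, data at stream[12..13]='z' -> body[4..5], body so far='6080z'
Chunk 3: stream[15..16]='6' size=0x6=6, data at stream[18..24]='izatre' -> body[5..11], body so far='6080zizatre'
Chunk 4: stream[26..27]='2' size=0x2=2, data at stream[29..31]='j8' -> body[11..13], body so far='6080zizatrej8'
Chunk 5: stream[33..34]='0' size=0 (terminator). Final body='6080zizatrej8' (13 bytes)

Answer: 4 1 6 2 0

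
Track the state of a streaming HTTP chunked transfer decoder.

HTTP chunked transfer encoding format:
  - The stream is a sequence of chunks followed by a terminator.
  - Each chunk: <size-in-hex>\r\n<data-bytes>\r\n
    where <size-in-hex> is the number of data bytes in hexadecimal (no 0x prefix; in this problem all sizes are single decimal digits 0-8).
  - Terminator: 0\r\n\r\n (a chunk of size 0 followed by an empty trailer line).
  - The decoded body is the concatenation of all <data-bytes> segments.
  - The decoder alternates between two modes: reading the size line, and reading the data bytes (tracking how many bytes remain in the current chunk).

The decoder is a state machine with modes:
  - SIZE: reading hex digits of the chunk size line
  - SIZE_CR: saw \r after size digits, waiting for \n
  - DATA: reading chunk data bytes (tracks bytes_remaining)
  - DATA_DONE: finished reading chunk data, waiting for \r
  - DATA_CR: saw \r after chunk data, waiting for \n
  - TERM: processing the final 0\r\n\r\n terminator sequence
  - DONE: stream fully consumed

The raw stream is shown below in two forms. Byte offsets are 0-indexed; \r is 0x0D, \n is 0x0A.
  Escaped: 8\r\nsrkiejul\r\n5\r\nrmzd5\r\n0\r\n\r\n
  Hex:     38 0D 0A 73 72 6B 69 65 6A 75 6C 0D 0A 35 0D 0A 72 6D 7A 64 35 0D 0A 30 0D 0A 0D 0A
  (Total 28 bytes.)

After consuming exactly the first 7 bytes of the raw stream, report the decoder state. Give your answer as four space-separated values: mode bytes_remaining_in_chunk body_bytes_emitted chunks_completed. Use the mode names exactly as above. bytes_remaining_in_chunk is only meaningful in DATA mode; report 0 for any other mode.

Answer: DATA 4 4 0

Derivation:
Byte 0 = '8': mode=SIZE remaining=0 emitted=0 chunks_done=0
Byte 1 = 0x0D: mode=SIZE_CR remaining=0 emitted=0 chunks_done=0
Byte 2 = 0x0A: mode=DATA remaining=8 emitted=0 chunks_done=0
Byte 3 = 's': mode=DATA remaining=7 emitted=1 chunks_done=0
Byte 4 = 'r': mode=DATA remaining=6 emitted=2 chunks_done=0
Byte 5 = 'k': mode=DATA remaining=5 emitted=3 chunks_done=0
Byte 6 = 'i': mode=DATA remaining=4 emitted=4 chunks_done=0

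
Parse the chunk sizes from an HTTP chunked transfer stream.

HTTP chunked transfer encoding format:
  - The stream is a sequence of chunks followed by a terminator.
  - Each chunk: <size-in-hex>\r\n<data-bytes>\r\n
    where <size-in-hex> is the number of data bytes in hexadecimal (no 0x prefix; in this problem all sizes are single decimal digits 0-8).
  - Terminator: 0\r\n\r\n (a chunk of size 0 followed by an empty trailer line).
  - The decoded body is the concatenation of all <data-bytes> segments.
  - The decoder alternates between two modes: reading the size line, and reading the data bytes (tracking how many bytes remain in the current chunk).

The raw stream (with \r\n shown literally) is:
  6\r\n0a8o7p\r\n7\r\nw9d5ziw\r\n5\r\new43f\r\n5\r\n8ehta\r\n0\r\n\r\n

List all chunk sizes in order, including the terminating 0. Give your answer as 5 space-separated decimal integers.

Chunk 1: stream[0..1]='6' size=0x6=6, data at stream[3..9]='0a8o7p' -> body[0..6], body so far='0a8o7p'
Chunk 2: stream[11..12]='7' size=0x7=7, data at stream[14..21]='w9d5ziw' -> body[6..13], body so far='0a8o7pw9d5ziw'
Chunk 3: stream[23..24]='5' size=0x5=5, data at stream[26..31]='ew43f' -> body[13..18], body so far='0a8o7pw9d5ziwew43f'
Chunk 4: stream[33..34]='5' size=0x5=5, data at stream[36..41]='8ehta' -> body[18..23], body so far='0a8o7pw9d5ziwew43f8ehta'
Chunk 5: stream[43..44]='0' size=0 (terminator). Final body='0a8o7pw9d5ziwew43f8ehta' (23 bytes)

Answer: 6 7 5 5 0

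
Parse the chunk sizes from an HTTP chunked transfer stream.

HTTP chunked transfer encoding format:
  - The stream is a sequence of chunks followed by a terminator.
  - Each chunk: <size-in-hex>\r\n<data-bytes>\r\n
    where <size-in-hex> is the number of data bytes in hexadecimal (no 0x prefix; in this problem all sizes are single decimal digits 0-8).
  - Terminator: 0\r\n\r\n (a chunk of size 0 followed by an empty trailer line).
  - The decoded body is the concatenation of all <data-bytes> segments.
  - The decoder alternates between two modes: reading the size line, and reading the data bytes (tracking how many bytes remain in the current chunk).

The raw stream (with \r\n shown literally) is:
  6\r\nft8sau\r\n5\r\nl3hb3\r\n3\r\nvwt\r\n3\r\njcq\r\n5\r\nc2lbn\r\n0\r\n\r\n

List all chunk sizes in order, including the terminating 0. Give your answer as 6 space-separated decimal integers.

Answer: 6 5 3 3 5 0

Derivation:
Chunk 1: stream[0..1]='6' size=0x6=6, data at stream[3..9]='ft8sau' -> body[0..6], body so far='ft8sau'
Chunk 2: stream[11..12]='5' size=0x5=5, data at stream[14..19]='l3hb3' -> body[6..11], body so far='ft8saul3hb3'
Chunk 3: stream[21..22]='3' size=0x3=3, data at stream[24..27]='vwt' -> body[11..14], body so far='ft8saul3hb3vwt'
Chunk 4: stream[29..30]='3' size=0x3=3, data at stream[32..35]='jcq' -> body[14..17], body so far='ft8saul3hb3vwtjcq'
Chunk 5: stream[37..38]='5' size=0x5=5, data at stream[40..45]='c2lbn' -> body[17..22], body so far='ft8saul3hb3vwtjcqc2lbn'
Chunk 6: stream[47..48]='0' size=0 (terminator). Final body='ft8saul3hb3vwtjcqc2lbn' (22 bytes)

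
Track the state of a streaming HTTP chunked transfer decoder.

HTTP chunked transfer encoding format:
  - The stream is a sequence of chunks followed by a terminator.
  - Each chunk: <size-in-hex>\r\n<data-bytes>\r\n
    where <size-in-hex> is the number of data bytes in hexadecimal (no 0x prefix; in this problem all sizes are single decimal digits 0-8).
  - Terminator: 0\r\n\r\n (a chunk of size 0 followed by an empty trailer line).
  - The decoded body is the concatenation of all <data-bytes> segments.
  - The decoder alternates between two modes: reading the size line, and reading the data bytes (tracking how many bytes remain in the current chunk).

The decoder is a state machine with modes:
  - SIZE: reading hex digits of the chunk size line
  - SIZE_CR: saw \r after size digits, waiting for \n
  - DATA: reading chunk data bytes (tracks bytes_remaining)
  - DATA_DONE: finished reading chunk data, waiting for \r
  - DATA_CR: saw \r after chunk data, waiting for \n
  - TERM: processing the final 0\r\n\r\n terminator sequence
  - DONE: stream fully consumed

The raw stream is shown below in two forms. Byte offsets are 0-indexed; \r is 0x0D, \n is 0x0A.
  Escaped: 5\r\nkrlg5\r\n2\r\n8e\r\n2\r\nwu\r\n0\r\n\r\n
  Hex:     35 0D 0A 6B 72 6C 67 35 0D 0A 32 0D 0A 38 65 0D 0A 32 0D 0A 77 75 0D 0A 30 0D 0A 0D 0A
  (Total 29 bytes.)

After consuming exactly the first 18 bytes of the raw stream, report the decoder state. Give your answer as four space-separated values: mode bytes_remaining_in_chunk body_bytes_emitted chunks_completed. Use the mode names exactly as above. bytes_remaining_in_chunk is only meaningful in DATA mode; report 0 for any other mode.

Answer: SIZE 0 7 2

Derivation:
Byte 0 = '5': mode=SIZE remaining=0 emitted=0 chunks_done=0
Byte 1 = 0x0D: mode=SIZE_CR remaining=0 emitted=0 chunks_done=0
Byte 2 = 0x0A: mode=DATA remaining=5 emitted=0 chunks_done=0
Byte 3 = 'k': mode=DATA remaining=4 emitted=1 chunks_done=0
Byte 4 = 'r': mode=DATA remaining=3 emitted=2 chunks_done=0
Byte 5 = 'l': mode=DATA remaining=2 emitted=3 chunks_done=0
Byte 6 = 'g': mode=DATA remaining=1 emitted=4 chunks_done=0
Byte 7 = '5': mode=DATA_DONE remaining=0 emitted=5 chunks_done=0
Byte 8 = 0x0D: mode=DATA_CR remaining=0 emitted=5 chunks_done=0
Byte 9 = 0x0A: mode=SIZE remaining=0 emitted=5 chunks_done=1
Byte 10 = '2': mode=SIZE remaining=0 emitted=5 chunks_done=1
Byte 11 = 0x0D: mode=SIZE_CR remaining=0 emitted=5 chunks_done=1
Byte 12 = 0x0A: mode=DATA remaining=2 emitted=5 chunks_done=1
Byte 13 = '8': mode=DATA remaining=1 emitted=6 chunks_done=1
Byte 14 = 'e': mode=DATA_DONE remaining=0 emitted=7 chunks_done=1
Byte 15 = 0x0D: mode=DATA_CR remaining=0 emitted=7 chunks_done=1
Byte 16 = 0x0A: mode=SIZE remaining=0 emitted=7 chunks_done=2
Byte 17 = '2': mode=SIZE remaining=0 emitted=7 chunks_done=2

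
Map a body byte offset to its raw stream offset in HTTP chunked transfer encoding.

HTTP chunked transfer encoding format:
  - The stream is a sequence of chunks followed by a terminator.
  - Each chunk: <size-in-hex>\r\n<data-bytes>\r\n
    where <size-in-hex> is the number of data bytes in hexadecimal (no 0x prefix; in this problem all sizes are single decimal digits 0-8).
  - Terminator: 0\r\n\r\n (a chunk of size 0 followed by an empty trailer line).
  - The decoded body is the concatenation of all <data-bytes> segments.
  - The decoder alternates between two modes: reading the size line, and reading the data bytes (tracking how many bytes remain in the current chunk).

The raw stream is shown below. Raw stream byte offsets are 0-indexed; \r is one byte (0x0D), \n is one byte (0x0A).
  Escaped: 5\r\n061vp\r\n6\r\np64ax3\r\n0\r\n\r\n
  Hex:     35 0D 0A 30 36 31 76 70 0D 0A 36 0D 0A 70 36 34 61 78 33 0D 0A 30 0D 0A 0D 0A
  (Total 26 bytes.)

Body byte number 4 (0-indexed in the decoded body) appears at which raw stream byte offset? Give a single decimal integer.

Chunk 1: stream[0..1]='5' size=0x5=5, data at stream[3..8]='061vp' -> body[0..5], body so far='061vp'
Chunk 2: stream[10..11]='6' size=0x6=6, data at stream[13..19]='p64ax3' -> body[5..11], body so far='061vpp64ax3'
Chunk 3: stream[21..22]='0' size=0 (terminator). Final body='061vpp64ax3' (11 bytes)
Body byte 4 at stream offset 7

Answer: 7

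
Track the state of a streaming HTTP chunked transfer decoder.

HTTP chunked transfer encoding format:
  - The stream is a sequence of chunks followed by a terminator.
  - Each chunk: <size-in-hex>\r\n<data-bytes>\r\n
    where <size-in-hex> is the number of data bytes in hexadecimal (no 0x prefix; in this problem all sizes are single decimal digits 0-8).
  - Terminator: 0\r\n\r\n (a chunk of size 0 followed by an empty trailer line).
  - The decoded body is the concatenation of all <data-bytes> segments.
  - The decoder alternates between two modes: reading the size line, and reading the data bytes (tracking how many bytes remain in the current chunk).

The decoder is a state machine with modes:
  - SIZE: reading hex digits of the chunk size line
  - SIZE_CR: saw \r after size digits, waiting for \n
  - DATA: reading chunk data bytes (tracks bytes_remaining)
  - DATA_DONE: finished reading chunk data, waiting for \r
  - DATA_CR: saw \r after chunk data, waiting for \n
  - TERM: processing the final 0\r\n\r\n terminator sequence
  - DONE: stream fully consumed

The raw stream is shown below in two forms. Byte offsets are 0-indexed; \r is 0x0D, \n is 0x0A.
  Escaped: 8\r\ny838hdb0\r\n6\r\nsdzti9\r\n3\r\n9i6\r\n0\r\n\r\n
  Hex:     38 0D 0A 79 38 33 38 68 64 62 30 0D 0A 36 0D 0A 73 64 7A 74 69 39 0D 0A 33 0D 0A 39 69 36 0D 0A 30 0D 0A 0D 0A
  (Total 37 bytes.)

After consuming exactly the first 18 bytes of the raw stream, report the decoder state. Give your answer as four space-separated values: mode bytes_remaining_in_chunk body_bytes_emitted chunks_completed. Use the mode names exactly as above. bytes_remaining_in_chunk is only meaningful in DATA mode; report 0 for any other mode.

Byte 0 = '8': mode=SIZE remaining=0 emitted=0 chunks_done=0
Byte 1 = 0x0D: mode=SIZE_CR remaining=0 emitted=0 chunks_done=0
Byte 2 = 0x0A: mode=DATA remaining=8 emitted=0 chunks_done=0
Byte 3 = 'y': mode=DATA remaining=7 emitted=1 chunks_done=0
Byte 4 = '8': mode=DATA remaining=6 emitted=2 chunks_done=0
Byte 5 = '3': mode=DATA remaining=5 emitted=3 chunks_done=0
Byte 6 = '8': mode=DATA remaining=4 emitted=4 chunks_done=0
Byte 7 = 'h': mode=DATA remaining=3 emitted=5 chunks_done=0
Byte 8 = 'd': mode=DATA remaining=2 emitted=6 chunks_done=0
Byte 9 = 'b': mode=DATA remaining=1 emitted=7 chunks_done=0
Byte 10 = '0': mode=DATA_DONE remaining=0 emitted=8 chunks_done=0
Byte 11 = 0x0D: mode=DATA_CR remaining=0 emitted=8 chunks_done=0
Byte 12 = 0x0A: mode=SIZE remaining=0 emitted=8 chunks_done=1
Byte 13 = '6': mode=SIZE remaining=0 emitted=8 chunks_done=1
Byte 14 = 0x0D: mode=SIZE_CR remaining=0 emitted=8 chunks_done=1
Byte 15 = 0x0A: mode=DATA remaining=6 emitted=8 chunks_done=1
Byte 16 = 's': mode=DATA remaining=5 emitted=9 chunks_done=1
Byte 17 = 'd': mode=DATA remaining=4 emitted=10 chunks_done=1

Answer: DATA 4 10 1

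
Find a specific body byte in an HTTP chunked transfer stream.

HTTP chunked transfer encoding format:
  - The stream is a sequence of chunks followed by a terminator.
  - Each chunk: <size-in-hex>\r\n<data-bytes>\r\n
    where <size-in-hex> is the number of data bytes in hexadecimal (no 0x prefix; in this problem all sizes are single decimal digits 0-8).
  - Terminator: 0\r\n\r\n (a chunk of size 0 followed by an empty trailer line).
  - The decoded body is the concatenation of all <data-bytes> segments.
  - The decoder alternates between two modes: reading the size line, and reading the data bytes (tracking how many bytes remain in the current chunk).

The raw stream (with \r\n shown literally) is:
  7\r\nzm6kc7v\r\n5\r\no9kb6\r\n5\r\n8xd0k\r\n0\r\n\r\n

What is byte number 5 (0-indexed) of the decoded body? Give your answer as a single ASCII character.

Answer: 7

Derivation:
Chunk 1: stream[0..1]='7' size=0x7=7, data at stream[3..10]='zm6kc7v' -> body[0..7], body so far='zm6kc7v'
Chunk 2: stream[12..13]='5' size=0x5=5, data at stream[15..20]='o9kb6' -> body[7..12], body so far='zm6kc7vo9kb6'
Chunk 3: stream[22..23]='5' size=0x5=5, data at stream[25..30]='8xd0k' -> body[12..17], body so far='zm6kc7vo9kb68xd0k'
Chunk 4: stream[32..33]='0' size=0 (terminator). Final body='zm6kc7vo9kb68xd0k' (17 bytes)
Body byte 5 = '7'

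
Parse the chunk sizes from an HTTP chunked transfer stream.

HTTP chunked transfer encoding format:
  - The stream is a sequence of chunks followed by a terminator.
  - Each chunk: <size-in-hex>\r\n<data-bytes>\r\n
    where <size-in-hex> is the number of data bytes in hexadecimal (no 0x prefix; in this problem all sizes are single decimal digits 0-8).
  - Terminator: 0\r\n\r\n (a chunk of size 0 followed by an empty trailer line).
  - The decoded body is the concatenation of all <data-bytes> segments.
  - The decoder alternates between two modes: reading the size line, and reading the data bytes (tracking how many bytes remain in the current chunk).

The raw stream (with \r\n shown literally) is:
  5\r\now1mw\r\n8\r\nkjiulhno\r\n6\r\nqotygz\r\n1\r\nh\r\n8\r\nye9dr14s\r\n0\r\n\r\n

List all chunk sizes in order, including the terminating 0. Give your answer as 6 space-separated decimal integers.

Answer: 5 8 6 1 8 0

Derivation:
Chunk 1: stream[0..1]='5' size=0x5=5, data at stream[3..8]='ow1mw' -> body[0..5], body so far='ow1mw'
Chunk 2: stream[10..11]='8' size=0x8=8, data at stream[13..21]='kjiulhno' -> body[5..13], body so far='ow1mwkjiulhno'
Chunk 3: stream[23..24]='6' size=0x6=6, data at stream[26..32]='qotygz' -> body[13..19], body so far='ow1mwkjiulhnoqotygz'
Chunk 4: stream[34..35]='1' size=0x1=1, data at stream[37..38]='h' -> body[19..20], body so far='ow1mwkjiulhnoqotygzh'
Chunk 5: stream[40..41]='8' size=0x8=8, data at stream[43..51]='ye9dr14s' -> body[20..28], body so far='ow1mwkjiulhnoqotygzhye9dr14s'
Chunk 6: stream[53..54]='0' size=0 (terminator). Final body='ow1mwkjiulhnoqotygzhye9dr14s' (28 bytes)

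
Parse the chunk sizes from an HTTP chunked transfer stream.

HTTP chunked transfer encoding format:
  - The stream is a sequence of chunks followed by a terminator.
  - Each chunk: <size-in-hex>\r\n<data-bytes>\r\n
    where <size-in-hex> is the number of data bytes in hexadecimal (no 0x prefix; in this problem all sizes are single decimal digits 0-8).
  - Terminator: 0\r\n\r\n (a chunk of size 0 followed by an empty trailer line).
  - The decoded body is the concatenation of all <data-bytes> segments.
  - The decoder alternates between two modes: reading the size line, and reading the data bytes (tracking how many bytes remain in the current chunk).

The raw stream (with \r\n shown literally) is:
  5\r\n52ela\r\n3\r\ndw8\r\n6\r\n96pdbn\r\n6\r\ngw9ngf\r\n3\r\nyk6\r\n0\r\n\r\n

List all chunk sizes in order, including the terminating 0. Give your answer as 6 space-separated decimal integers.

Answer: 5 3 6 6 3 0

Derivation:
Chunk 1: stream[0..1]='5' size=0x5=5, data at stream[3..8]='52ela' -> body[0..5], body so far='52ela'
Chunk 2: stream[10..11]='3' size=0x3=3, data at stream[13..16]='dw8' -> body[5..8], body so far='52eladw8'
Chunk 3: stream[18..19]='6' size=0x6=6, data at stream[21..27]='96pdbn' -> body[8..14], body so far='52eladw896pdbn'
Chunk 4: stream[29..30]='6' size=0x6=6, data at stream[32..38]='gw9ngf' -> body[14..20], body so far='52eladw896pdbngw9ngf'
Chunk 5: stream[40..41]='3' size=0x3=3, data at stream[43..46]='yk6' -> body[20..23], body so far='52eladw896pdbngw9ngfyk6'
Chunk 6: stream[48..49]='0' size=0 (terminator). Final body='52eladw896pdbngw9ngfyk6' (23 bytes)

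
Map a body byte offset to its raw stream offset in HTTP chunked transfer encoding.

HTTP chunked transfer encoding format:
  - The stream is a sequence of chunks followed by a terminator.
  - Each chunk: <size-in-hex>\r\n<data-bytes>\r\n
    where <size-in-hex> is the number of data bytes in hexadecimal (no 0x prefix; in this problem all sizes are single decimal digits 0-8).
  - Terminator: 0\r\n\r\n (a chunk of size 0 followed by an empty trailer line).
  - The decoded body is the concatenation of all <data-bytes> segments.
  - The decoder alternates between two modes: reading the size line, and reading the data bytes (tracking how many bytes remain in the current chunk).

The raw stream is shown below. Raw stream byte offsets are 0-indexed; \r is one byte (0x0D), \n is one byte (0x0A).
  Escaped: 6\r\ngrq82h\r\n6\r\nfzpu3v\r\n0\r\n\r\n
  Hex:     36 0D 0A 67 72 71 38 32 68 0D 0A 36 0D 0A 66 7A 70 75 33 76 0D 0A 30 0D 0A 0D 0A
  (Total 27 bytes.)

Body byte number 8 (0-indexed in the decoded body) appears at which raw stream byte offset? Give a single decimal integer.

Chunk 1: stream[0..1]='6' size=0x6=6, data at stream[3..9]='grq82h' -> body[0..6], body so far='grq82h'
Chunk 2: stream[11..12]='6' size=0x6=6, data at stream[14..20]='fzpu3v' -> body[6..12], body so far='grq82hfzpu3v'
Chunk 3: stream[22..23]='0' size=0 (terminator). Final body='grq82hfzpu3v' (12 bytes)
Body byte 8 at stream offset 16

Answer: 16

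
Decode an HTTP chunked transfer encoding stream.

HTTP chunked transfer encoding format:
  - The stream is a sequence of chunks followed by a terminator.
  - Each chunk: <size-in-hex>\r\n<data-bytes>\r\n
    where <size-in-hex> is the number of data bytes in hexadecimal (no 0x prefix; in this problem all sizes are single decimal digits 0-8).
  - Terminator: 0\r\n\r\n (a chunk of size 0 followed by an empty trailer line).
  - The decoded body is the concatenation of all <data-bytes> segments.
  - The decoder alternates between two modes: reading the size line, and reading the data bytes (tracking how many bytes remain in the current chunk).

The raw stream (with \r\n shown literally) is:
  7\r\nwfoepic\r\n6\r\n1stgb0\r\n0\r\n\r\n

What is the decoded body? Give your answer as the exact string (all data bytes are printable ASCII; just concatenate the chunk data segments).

Chunk 1: stream[0..1]='7' size=0x7=7, data at stream[3..10]='wfoepic' -> body[0..7], body so far='wfoepic'
Chunk 2: stream[12..13]='6' size=0x6=6, data at stream[15..21]='1stgb0' -> body[7..13], body so far='wfoepic1stgb0'
Chunk 3: stream[23..24]='0' size=0 (terminator). Final body='wfoepic1stgb0' (13 bytes)

Answer: wfoepic1stgb0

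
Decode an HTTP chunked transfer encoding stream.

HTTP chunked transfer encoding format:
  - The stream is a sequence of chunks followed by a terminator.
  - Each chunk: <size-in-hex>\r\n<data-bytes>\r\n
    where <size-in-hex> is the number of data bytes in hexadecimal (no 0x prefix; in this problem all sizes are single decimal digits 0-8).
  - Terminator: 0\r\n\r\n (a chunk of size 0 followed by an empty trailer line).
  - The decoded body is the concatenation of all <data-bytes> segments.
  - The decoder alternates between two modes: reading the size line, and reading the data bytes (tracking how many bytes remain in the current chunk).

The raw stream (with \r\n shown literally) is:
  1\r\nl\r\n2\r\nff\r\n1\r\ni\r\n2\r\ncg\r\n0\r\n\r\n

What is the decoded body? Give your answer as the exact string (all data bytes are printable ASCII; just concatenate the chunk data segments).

Chunk 1: stream[0..1]='1' size=0x1=1, data at stream[3..4]='l' -> body[0..1], body so far='l'
Chunk 2: stream[6..7]='2' size=0x2=2, data at stream[9..11]='ff' -> body[1..3], body so far='lff'
Chunk 3: stream[13..14]='1' size=0x1=1, data at stream[16..17]='i' -> body[3..4], body so far='lffi'
Chunk 4: stream[19..20]='2' size=0x2=2, data at stream[22..24]='cg' -> body[4..6], body so far='lfficg'
Chunk 5: stream[26..27]='0' size=0 (terminator). Final body='lfficg' (6 bytes)

Answer: lfficg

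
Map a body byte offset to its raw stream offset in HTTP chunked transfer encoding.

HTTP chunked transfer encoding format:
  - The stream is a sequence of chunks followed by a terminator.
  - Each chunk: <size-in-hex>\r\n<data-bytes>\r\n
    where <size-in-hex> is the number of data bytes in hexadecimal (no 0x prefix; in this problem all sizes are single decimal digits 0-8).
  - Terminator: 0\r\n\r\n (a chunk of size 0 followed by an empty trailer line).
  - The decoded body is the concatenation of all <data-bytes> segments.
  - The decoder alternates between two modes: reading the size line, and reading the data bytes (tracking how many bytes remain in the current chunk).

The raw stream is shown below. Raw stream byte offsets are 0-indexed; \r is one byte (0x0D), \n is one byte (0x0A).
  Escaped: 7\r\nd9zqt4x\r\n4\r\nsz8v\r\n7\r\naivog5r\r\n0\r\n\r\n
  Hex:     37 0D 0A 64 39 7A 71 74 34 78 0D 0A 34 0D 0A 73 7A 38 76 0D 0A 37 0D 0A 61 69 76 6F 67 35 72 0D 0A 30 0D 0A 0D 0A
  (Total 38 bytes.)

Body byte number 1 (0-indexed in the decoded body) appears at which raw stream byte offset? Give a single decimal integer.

Answer: 4

Derivation:
Chunk 1: stream[0..1]='7' size=0x7=7, data at stream[3..10]='d9zqt4x' -> body[0..7], body so far='d9zqt4x'
Chunk 2: stream[12..13]='4' size=0x4=4, data at stream[15..19]='sz8v' -> body[7..11], body so far='d9zqt4xsz8v'
Chunk 3: stream[21..22]='7' size=0x7=7, data at stream[24..31]='aivog5r' -> body[11..18], body so far='d9zqt4xsz8vaivog5r'
Chunk 4: stream[33..34]='0' size=0 (terminator). Final body='d9zqt4xsz8vaivog5r' (18 bytes)
Body byte 1 at stream offset 4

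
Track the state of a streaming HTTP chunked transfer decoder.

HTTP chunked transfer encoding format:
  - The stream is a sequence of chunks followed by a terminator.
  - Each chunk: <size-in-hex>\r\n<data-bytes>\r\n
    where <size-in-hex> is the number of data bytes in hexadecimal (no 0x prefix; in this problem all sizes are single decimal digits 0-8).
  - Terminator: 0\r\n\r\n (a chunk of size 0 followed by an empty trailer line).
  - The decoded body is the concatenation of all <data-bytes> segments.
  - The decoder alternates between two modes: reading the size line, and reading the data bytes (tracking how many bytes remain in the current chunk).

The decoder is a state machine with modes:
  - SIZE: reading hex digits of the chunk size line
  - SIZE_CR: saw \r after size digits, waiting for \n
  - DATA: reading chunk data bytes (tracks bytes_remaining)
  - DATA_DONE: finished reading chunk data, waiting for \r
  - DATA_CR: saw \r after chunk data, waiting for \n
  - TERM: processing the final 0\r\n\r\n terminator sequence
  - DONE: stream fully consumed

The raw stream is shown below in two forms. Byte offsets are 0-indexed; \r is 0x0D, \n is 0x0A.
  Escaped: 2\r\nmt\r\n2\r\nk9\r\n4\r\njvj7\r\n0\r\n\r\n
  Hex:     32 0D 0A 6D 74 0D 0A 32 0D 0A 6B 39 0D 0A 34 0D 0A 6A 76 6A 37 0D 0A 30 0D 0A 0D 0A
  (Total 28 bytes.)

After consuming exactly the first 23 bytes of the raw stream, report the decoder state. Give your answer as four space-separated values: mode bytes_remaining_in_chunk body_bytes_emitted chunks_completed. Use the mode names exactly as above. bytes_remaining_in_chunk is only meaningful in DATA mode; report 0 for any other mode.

Answer: SIZE 0 8 3

Derivation:
Byte 0 = '2': mode=SIZE remaining=0 emitted=0 chunks_done=0
Byte 1 = 0x0D: mode=SIZE_CR remaining=0 emitted=0 chunks_done=0
Byte 2 = 0x0A: mode=DATA remaining=2 emitted=0 chunks_done=0
Byte 3 = 'm': mode=DATA remaining=1 emitted=1 chunks_done=0
Byte 4 = 't': mode=DATA_DONE remaining=0 emitted=2 chunks_done=0
Byte 5 = 0x0D: mode=DATA_CR remaining=0 emitted=2 chunks_done=0
Byte 6 = 0x0A: mode=SIZE remaining=0 emitted=2 chunks_done=1
Byte 7 = '2': mode=SIZE remaining=0 emitted=2 chunks_done=1
Byte 8 = 0x0D: mode=SIZE_CR remaining=0 emitted=2 chunks_done=1
Byte 9 = 0x0A: mode=DATA remaining=2 emitted=2 chunks_done=1
Byte 10 = 'k': mode=DATA remaining=1 emitted=3 chunks_done=1
Byte 11 = '9': mode=DATA_DONE remaining=0 emitted=4 chunks_done=1
Byte 12 = 0x0D: mode=DATA_CR remaining=0 emitted=4 chunks_done=1
Byte 13 = 0x0A: mode=SIZE remaining=0 emitted=4 chunks_done=2
Byte 14 = '4': mode=SIZE remaining=0 emitted=4 chunks_done=2
Byte 15 = 0x0D: mode=SIZE_CR remaining=0 emitted=4 chunks_done=2
Byte 16 = 0x0A: mode=DATA remaining=4 emitted=4 chunks_done=2
Byte 17 = 'j': mode=DATA remaining=3 emitted=5 chunks_done=2
Byte 18 = 'v': mode=DATA remaining=2 emitted=6 chunks_done=2
Byte 19 = 'j': mode=DATA remaining=1 emitted=7 chunks_done=2
Byte 20 = '7': mode=DATA_DONE remaining=0 emitted=8 chunks_done=2
Byte 21 = 0x0D: mode=DATA_CR remaining=0 emitted=8 chunks_done=2
Byte 22 = 0x0A: mode=SIZE remaining=0 emitted=8 chunks_done=3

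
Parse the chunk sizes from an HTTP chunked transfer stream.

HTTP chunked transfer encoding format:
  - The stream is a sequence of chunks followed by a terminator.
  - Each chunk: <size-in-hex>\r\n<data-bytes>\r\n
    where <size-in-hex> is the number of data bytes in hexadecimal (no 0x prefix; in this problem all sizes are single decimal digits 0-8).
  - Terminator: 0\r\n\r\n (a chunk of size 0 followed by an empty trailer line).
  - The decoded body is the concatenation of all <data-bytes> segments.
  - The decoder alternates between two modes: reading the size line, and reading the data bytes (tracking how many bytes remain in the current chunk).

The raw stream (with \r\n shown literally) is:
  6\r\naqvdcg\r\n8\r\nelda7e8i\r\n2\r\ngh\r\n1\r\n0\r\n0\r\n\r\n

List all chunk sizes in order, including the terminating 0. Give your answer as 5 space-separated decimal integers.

Answer: 6 8 2 1 0

Derivation:
Chunk 1: stream[0..1]='6' size=0x6=6, data at stream[3..9]='aqvdcg' -> body[0..6], body so far='aqvdcg'
Chunk 2: stream[11..12]='8' size=0x8=8, data at stream[14..22]='elda7e8i' -> body[6..14], body so far='aqvdcgelda7e8i'
Chunk 3: stream[24..25]='2' size=0x2=2, data at stream[27..29]='gh' -> body[14..16], body so far='aqvdcgelda7e8igh'
Chunk 4: stream[31..32]='1' size=0x1=1, data at stream[34..35]='0' -> body[16..17], body so far='aqvdcgelda7e8igh0'
Chunk 5: stream[37..38]='0' size=0 (terminator). Final body='aqvdcgelda7e8igh0' (17 bytes)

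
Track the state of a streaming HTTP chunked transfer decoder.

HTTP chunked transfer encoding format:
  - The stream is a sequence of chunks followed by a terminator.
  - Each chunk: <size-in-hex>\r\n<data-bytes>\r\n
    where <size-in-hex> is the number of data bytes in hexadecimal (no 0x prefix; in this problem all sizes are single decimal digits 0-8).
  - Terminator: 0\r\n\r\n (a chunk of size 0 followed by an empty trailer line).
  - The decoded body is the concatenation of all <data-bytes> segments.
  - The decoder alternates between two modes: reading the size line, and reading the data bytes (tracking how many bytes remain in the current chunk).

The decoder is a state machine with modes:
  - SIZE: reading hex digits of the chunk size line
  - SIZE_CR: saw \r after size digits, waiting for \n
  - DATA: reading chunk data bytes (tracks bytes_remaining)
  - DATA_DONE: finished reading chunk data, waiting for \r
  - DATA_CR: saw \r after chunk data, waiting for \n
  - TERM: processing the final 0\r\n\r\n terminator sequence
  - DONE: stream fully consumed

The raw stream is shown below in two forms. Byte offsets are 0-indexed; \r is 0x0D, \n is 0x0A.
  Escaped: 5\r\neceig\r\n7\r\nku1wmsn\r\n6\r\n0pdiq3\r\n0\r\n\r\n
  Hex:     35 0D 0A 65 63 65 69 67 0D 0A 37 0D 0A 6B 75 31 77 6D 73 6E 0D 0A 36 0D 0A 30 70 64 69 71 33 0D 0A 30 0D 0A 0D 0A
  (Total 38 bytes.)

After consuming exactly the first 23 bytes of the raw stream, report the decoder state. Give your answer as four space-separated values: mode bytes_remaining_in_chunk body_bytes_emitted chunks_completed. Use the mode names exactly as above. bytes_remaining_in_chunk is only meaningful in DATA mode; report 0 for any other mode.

Answer: SIZE 0 12 2

Derivation:
Byte 0 = '5': mode=SIZE remaining=0 emitted=0 chunks_done=0
Byte 1 = 0x0D: mode=SIZE_CR remaining=0 emitted=0 chunks_done=0
Byte 2 = 0x0A: mode=DATA remaining=5 emitted=0 chunks_done=0
Byte 3 = 'e': mode=DATA remaining=4 emitted=1 chunks_done=0
Byte 4 = 'c': mode=DATA remaining=3 emitted=2 chunks_done=0
Byte 5 = 'e': mode=DATA remaining=2 emitted=3 chunks_done=0
Byte 6 = 'i': mode=DATA remaining=1 emitted=4 chunks_done=0
Byte 7 = 'g': mode=DATA_DONE remaining=0 emitted=5 chunks_done=0
Byte 8 = 0x0D: mode=DATA_CR remaining=0 emitted=5 chunks_done=0
Byte 9 = 0x0A: mode=SIZE remaining=0 emitted=5 chunks_done=1
Byte 10 = '7': mode=SIZE remaining=0 emitted=5 chunks_done=1
Byte 11 = 0x0D: mode=SIZE_CR remaining=0 emitted=5 chunks_done=1
Byte 12 = 0x0A: mode=DATA remaining=7 emitted=5 chunks_done=1
Byte 13 = 'k': mode=DATA remaining=6 emitted=6 chunks_done=1
Byte 14 = 'u': mode=DATA remaining=5 emitted=7 chunks_done=1
Byte 15 = '1': mode=DATA remaining=4 emitted=8 chunks_done=1
Byte 16 = 'w': mode=DATA remaining=3 emitted=9 chunks_done=1
Byte 17 = 'm': mode=DATA remaining=2 emitted=10 chunks_done=1
Byte 18 = 's': mode=DATA remaining=1 emitted=11 chunks_done=1
Byte 19 = 'n': mode=DATA_DONE remaining=0 emitted=12 chunks_done=1
Byte 20 = 0x0D: mode=DATA_CR remaining=0 emitted=12 chunks_done=1
Byte 21 = 0x0A: mode=SIZE remaining=0 emitted=12 chunks_done=2
Byte 22 = '6': mode=SIZE remaining=0 emitted=12 chunks_done=2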